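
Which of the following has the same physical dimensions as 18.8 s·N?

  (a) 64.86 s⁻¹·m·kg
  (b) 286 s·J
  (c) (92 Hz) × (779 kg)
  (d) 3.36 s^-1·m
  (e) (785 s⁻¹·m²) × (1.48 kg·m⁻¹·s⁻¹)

(a)

Reference: N·s = kg·m·s⁻²·s = kg·m·s⁻¹.
Each option:
  (a) kg·m·s⁻¹  ← same
  (b) J·s = N·m·s = kg·m²·s⁻¹
  (c) [s⁻¹] · [kg] = kg·s⁻¹
  (d) m·s⁻¹
  (e) [m²·s⁻¹] · [kg·m⁻¹·s⁻¹] = kg·m·s⁻²
Only (a) matches kg·m·s⁻¹.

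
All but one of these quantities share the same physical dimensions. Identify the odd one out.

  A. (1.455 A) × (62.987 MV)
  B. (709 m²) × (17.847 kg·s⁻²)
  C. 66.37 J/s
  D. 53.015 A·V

B.

Dimensions:
  A. [A] · [kg·m²·s⁻³·A⁻¹] = kg·m²·s⁻³
  B. [m²] · [kg·s⁻²] = kg·m²·s⁻²
  C. J·s⁻¹ = N·m·s⁻¹ = kg·m²·s⁻³
  D. V·A = J·C⁻¹·A = kg·m²·s⁻³
All reduce to kg·m²·s⁻³ except B., which is kg·m²·s⁻².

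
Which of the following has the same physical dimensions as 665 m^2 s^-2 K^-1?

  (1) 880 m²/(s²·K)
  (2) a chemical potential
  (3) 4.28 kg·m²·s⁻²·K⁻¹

Reference: m²·s⁻²·K⁻¹.
Each option:
  (1) m²·s⁻²·K⁻¹  ← same
  (2) [chemical potential] = kg·m²·s⁻²·mol⁻¹
  (3) kg·m²·s⁻²·K⁻¹
Only (1) matches m²·s⁻²·K⁻¹.

(1)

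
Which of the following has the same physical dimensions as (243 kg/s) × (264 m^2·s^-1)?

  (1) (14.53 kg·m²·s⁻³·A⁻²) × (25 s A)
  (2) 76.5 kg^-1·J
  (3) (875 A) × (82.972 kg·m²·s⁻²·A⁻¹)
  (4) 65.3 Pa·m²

Reference: [kg·s⁻¹] · [m²·s⁻¹] = kg·m²·s⁻².
Each option:
  (1) [kg·m²·s⁻³·A⁻²] · [s·A] = kg·m²·s⁻²·A⁻¹
  (2) J·kg⁻¹ = N·m·kg⁻¹ = m²·s⁻²
  (3) [A] · [kg·m²·s⁻²·A⁻¹] = kg·m²·s⁻²  ← same
  (4) Pa·m² = N·m⁻²·m² = kg·m·s⁻²
Only (3) matches kg·m²·s⁻².

(3)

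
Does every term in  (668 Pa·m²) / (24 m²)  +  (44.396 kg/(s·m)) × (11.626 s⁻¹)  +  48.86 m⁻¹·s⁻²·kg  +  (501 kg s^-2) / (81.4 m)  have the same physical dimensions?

Yes

In SI base units:
  (668 Pa·m²) / (24 m²):  [kg·m·s⁻²] / [m²] = kg·m⁻¹·s⁻²
  (44.396 kg/(s·m)) × (11.626 s⁻¹):  [kg·m⁻¹·s⁻¹] · [s⁻¹] = kg·m⁻¹·s⁻²
  48.86 m⁻¹·s⁻²·kg:  kg·m⁻¹·s⁻²
  (501 kg s^-2) / (81.4 m):  [kg·s⁻²] / [m] = kg·m⁻¹·s⁻²
Every term reduces to kg·m⁻¹·s⁻².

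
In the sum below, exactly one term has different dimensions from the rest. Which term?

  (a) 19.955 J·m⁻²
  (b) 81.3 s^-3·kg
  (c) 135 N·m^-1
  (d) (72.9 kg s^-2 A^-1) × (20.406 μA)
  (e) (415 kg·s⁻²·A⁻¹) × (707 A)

In SI base units:
  (a) J·m⁻² = N·m·m⁻² = kg·s⁻²
  (b) kg·s⁻³
  (c) N·m⁻¹ = kg·m·s⁻²·m⁻¹ = kg·s⁻²
  (d) [kg·s⁻²·A⁻¹] · [A] = kg·s⁻²
  (e) [kg·s⁻²·A⁻¹] · [A] = kg·s⁻²
All reduce to kg·s⁻² except (b), which is kg·s⁻³.

(b)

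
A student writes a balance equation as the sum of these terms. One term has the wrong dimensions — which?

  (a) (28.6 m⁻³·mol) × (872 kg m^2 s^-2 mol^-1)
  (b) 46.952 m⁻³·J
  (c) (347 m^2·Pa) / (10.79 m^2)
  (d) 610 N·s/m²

(d)

Dimensions:
  (a) [m⁻³·mol] · [kg·m²·s⁻²·mol⁻¹] = kg·m⁻¹·s⁻²
  (b) J·m⁻³ = N·m·m⁻³ = kg·m⁻¹·s⁻²
  (c) [kg·m·s⁻²] / [m²] = kg·m⁻¹·s⁻²
  (d) N·s·m⁻² = kg·m·s⁻²·s·m⁻² = kg·m⁻¹·s⁻¹
All reduce to kg·m⁻¹·s⁻² except (d), which is kg·m⁻¹·s⁻¹.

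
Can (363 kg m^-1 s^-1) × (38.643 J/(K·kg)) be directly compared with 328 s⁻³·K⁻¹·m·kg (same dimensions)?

Dimensions:
  (363 kg m^-1 s^-1) × (38.643 J/(K·kg)):  [kg·m⁻¹·s⁻¹] · [m²·s⁻²·K⁻¹] = kg·m·s⁻³·K⁻¹
  328 s⁻³·K⁻¹·m·kg:  kg·m·s⁻³·K⁻¹
Both are kg·m·s⁻³·K⁻¹, so they have the same dimensions and can be added.

Yes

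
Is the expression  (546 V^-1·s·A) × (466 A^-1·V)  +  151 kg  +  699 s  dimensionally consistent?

In SI base units:
  (546 V^-1·s·A) × (466 A^-1·V):  [kg⁻¹·m⁻²·s⁴·A²] · [kg·m²·s⁻³·A⁻²] = s
  151 kg:  kg
  699 s:  s
The terms do not share a single dimension (kg vs s).

No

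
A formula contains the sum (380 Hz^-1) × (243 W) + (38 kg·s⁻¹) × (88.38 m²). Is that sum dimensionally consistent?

Work out the base dimensions of each:
  (380 Hz^-1) × (243 W):  [s] · [kg·m²·s⁻³] = kg·m²·s⁻²
  (38 kg·s⁻¹) × (88.38 m²):  [kg·s⁻¹] · [m²] = kg·m²·s⁻¹
kg·m²·s⁻² ≠ kg·m²·s⁻¹, so they cannot be added.

No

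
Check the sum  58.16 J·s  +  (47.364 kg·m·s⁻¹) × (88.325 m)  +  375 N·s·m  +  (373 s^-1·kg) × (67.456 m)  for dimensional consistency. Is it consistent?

In SI base units:
  58.16 J·s:  J·s = N·m·s = kg·m²·s⁻¹
  (47.364 kg·m·s⁻¹) × (88.325 m):  [kg·m·s⁻¹] · [m] = kg·m²·s⁻¹
  375 N·s·m:  N·m·s = kg·m·s⁻²·m·s = kg·m²·s⁻¹
  (373 s^-1·kg) × (67.456 m):  [kg·s⁻¹] · [m] = kg·m·s⁻¹
The terms do not share a single dimension (kg·m²·s⁻¹ vs kg·m·s⁻¹).

No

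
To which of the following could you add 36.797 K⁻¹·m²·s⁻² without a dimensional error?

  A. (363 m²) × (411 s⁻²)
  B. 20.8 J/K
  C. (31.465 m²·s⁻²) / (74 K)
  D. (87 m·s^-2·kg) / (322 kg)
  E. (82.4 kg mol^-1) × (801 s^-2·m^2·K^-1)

Reference: m²·s⁻²·K⁻¹.
Each option:
  A. [m²] · [s⁻²] = m²·s⁻²
  B. J·K⁻¹ = N·m·K⁻¹ = kg·m²·s⁻²·K⁻¹
  C. [m²·s⁻²] / [K] = m²·s⁻²·K⁻¹  ← same
  D. [kg·m·s⁻²] / [kg] = m·s⁻²
  E. [kg·mol⁻¹] · [m²·s⁻²·K⁻¹] = kg·m²·s⁻²·K⁻¹·mol⁻¹
Only C. matches m²·s⁻²·K⁻¹.

C.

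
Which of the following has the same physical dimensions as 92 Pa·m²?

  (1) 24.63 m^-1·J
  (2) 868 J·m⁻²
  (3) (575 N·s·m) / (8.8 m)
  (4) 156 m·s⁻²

Reference: Pa·m² = N·m⁻²·m² = kg·m·s⁻².
Each option:
  (1) J·m⁻¹ = N·m·m⁻¹ = kg·m·s⁻²  ← same
  (2) J·m⁻² = N·m·m⁻² = kg·s⁻²
  (3) [kg·m²·s⁻¹] / [m] = kg·m·s⁻¹
  (4) m·s⁻²
Only (1) matches kg·m·s⁻².

(1)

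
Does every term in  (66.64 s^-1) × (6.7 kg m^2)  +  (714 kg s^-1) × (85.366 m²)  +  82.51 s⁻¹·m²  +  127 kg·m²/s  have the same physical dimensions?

Expand each in SI base units:
  (66.64 s^-1) × (6.7 kg m^2):  [s⁻¹] · [kg·m²] = kg·m²·s⁻¹
  (714 kg s^-1) × (85.366 m²):  [kg·s⁻¹] · [m²] = kg·m²·s⁻¹
  82.51 s⁻¹·m²:  m²·s⁻¹
  127 kg·m²/s:  kg·m²·s⁻¹
The terms do not share a single dimension (kg·m²·s⁻¹ vs m²·s⁻¹).

No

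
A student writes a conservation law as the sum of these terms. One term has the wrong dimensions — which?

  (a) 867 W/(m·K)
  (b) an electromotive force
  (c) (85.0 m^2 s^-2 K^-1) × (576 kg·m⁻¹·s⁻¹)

(b)

Reduce each to base SI dimensions:
  (a) W·m⁻¹·K⁻¹ = J·s⁻¹·m⁻¹·K⁻¹ = kg·m·s⁻³·K⁻¹
  (b) [electromotive force] = kg·m²·s⁻³·A⁻¹
  (c) [m²·s⁻²·K⁻¹] · [kg·m⁻¹·s⁻¹] = kg·m·s⁻³·K⁻¹
All reduce to kg·m·s⁻³·K⁻¹ except (b), which is kg·m²·s⁻³·A⁻¹.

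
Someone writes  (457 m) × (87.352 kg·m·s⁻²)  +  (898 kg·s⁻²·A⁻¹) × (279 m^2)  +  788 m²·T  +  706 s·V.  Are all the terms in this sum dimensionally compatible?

Reduce each to base SI dimensions:
  (457 m) × (87.352 kg·m·s⁻²):  [m] · [kg·m·s⁻²] = kg·m²·s⁻²
  (898 kg·s⁻²·A⁻¹) × (279 m^2):  [kg·s⁻²·A⁻¹] · [m²] = kg·m²·s⁻²·A⁻¹
  788 m²·T:  T·m² = Wb·m⁻²·m² = kg·m²·s⁻²·A⁻¹
  706 s·V:  V·s = J·C⁻¹·s = kg·m²·s⁻²·A⁻¹
The terms do not share a single dimension (kg·m²·s⁻² vs kg·m²·s⁻²·A⁻¹).

No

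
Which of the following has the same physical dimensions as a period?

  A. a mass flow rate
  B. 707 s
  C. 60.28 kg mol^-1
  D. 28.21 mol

Reference: [period] = s.
Each option:
  A. [mass flow rate] = kg·s⁻¹
  B. s  ← same
  C. kg·mol⁻¹
  D. mol
Only B. matches s.

B.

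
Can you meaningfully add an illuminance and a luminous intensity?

Reduce each to base SI dimensions:
  an illuminance:  [illuminance] = m⁻²·cd
  a luminous intensity:  [luminous intensity] = cd
m⁻²·cd ≠ cd, so they cannot be added.

No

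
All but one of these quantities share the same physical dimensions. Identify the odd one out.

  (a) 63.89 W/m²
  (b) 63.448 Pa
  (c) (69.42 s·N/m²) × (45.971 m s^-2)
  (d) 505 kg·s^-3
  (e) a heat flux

Work out the base dimensions of each:
  (a) W·m⁻² = J·s⁻¹·m⁻² = kg·s⁻³
  (b) Pa = N·m⁻² = kg·m⁻¹·s⁻²
  (c) [kg·m⁻¹·s⁻¹] · [m·s⁻²] = kg·s⁻³
  (d) kg·s⁻³
  (e) [heat flux] = kg·s⁻³
All reduce to kg·s⁻³ except (b), which is kg·m⁻¹·s⁻².

(b)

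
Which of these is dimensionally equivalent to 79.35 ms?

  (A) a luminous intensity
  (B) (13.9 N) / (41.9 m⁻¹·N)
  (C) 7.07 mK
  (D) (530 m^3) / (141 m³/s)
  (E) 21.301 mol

Reference: s.
Each option:
  (A) [luminous intensity] = cd
  (B) [kg·m·s⁻²] / [kg·s⁻²] = m
  (C) K
  (D) [m³] / [m³·s⁻¹] = s  ← same
  (E) mol
Only (D) matches s.

(D)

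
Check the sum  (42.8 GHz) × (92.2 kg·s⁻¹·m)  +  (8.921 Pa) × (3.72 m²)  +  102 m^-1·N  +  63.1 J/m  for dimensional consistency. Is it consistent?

No

Dimensions:
  (42.8 GHz) × (92.2 kg·s⁻¹·m):  [s⁻¹] · [kg·m·s⁻¹] = kg·m·s⁻²
  (8.921 Pa) × (3.72 m²):  [kg·m⁻¹·s⁻²] · [m²] = kg·m·s⁻²
  102 m^-1·N:  N·m⁻¹ = kg·m·s⁻²·m⁻¹ = kg·s⁻²
  63.1 J/m:  J·m⁻¹ = N·m·m⁻¹ = kg·m·s⁻²
The terms do not share a single dimension (kg·m·s⁻² vs kg·s⁻²).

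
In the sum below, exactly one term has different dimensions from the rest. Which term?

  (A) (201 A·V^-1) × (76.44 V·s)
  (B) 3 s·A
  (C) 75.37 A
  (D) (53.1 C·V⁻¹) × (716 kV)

Dimensions:
  (A) [kg⁻¹·m⁻²·s³·A²] · [kg·m²·s⁻²·A⁻¹] = s·A
  (B) A·s = s·A
  (C) A
  (D) [kg⁻¹·m⁻²·s⁴·A²] · [kg·m²·s⁻³·A⁻¹] = s·A
All reduce to s·A except (C), which is A.

(C)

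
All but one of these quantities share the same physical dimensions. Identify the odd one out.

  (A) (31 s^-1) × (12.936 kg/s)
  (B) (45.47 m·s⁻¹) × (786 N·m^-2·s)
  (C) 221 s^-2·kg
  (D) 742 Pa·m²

(D)

Reduce each to base SI dimensions:
  (A) [s⁻¹] · [kg·s⁻¹] = kg·s⁻²
  (B) [m·s⁻¹] · [kg·m⁻¹·s⁻¹] = kg·s⁻²
  (C) kg·s⁻²
  (D) Pa·m² = N·m⁻²·m² = kg·m·s⁻²
All reduce to kg·s⁻² except (D), which is kg·m·s⁻².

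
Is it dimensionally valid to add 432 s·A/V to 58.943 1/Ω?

No

Work out the base dimensions of each:
  432 s·A/V:  A·s·V⁻¹ = A·s·(J·C⁻¹)⁻¹ = kg⁻¹·m⁻²·s⁴·A²
  58.943 1/Ω:  Ω⁻¹ = (V·A⁻¹)⁻¹ = kg⁻¹·m⁻²·s³·A²
kg⁻¹·m⁻²·s⁴·A² ≠ kg⁻¹·m⁻²·s³·A², so they cannot be added.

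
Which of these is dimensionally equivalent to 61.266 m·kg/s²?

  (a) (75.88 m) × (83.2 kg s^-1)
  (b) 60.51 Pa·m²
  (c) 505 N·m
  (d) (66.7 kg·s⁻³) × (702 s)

(b)

Reference: kg·m·s⁻².
Each option:
  (a) [m] · [kg·s⁻¹] = kg·m·s⁻¹
  (b) Pa·m² = N·m⁻²·m² = kg·m·s⁻²  ← same
  (c) N·m = kg·m·s⁻²·m = kg·m²·s⁻²
  (d) [kg·s⁻³] · [s] = kg·s⁻²
Only (b) matches kg·m·s⁻².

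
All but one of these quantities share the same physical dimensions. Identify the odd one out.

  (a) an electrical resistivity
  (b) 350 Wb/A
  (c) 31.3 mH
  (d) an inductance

Dimensions:
  (a) [electrical resistivity] = kg·m³·s⁻³·A⁻²
  (b) Wb·A⁻¹ = V·s·A⁻¹ = kg·m²·s⁻²·A⁻²
  (c) H = V·s·A⁻¹ = kg·m²·s⁻²·A⁻²
  (d) [inductance] = kg·m²·s⁻²·A⁻²
All reduce to kg·m²·s⁻²·A⁻² except (a), which is kg·m³·s⁻³·A⁻².

(a)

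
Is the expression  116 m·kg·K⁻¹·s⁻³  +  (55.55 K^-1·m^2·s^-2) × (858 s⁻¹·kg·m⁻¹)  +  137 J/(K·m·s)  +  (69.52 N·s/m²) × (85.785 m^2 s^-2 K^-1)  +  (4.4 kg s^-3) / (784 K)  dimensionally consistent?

In SI base units:
  116 m·kg·K⁻¹·s⁻³:  kg·m·s⁻³·K⁻¹
  (55.55 K^-1·m^2·s^-2) × (858 s⁻¹·kg·m⁻¹):  [m²·s⁻²·K⁻¹] · [kg·m⁻¹·s⁻¹] = kg·m·s⁻³·K⁻¹
  137 J/(K·m·s):  J·s⁻¹·m⁻¹·K⁻¹ = N·m·s⁻¹·m⁻¹·K⁻¹ = kg·m·s⁻³·K⁻¹
  (69.52 N·s/m²) × (85.785 m^2 s^-2 K^-1):  [kg·m⁻¹·s⁻¹] · [m²·s⁻²·K⁻¹] = kg·m·s⁻³·K⁻¹
  (4.4 kg s^-3) / (784 K):  [kg·s⁻³] / [K] = kg·s⁻³·K⁻¹
The terms do not share a single dimension (kg·m·s⁻³·K⁻¹ vs kg·s⁻³·K⁻¹).

No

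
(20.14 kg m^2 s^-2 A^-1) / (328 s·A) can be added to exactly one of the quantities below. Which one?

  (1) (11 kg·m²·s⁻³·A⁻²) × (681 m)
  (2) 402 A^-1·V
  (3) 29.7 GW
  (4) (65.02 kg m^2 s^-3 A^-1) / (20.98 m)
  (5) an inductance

(2)

Reference: [kg·m²·s⁻²·A⁻¹] / [s·A] = kg·m²·s⁻³·A⁻².
Each option:
  (1) [kg·m²·s⁻³·A⁻²] · [m] = kg·m³·s⁻³·A⁻²
  (2) V·A⁻¹ = J·C⁻¹·A⁻¹ = kg·m²·s⁻³·A⁻²  ← same
  (3) W = J·s⁻¹ = kg·m²·s⁻³
  (4) [kg·m²·s⁻³·A⁻¹] / [m] = kg·m·s⁻³·A⁻¹
  (5) [inductance] = kg·m²·s⁻²·A⁻²
Only (2) matches kg·m²·s⁻³·A⁻².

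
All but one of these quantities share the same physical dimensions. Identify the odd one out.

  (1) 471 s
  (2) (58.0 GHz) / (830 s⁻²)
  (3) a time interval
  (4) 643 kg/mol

Dimensions:
  (1) s
  (2) [s⁻¹] / [s⁻²] = s
  (3) [time interval] = s
  (4) kg·mol⁻¹
All reduce to s except (4), which is kg·mol⁻¹.

(4)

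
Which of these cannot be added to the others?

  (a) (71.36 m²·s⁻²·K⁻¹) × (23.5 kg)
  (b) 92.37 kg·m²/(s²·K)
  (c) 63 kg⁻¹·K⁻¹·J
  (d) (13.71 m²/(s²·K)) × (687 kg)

(c)

Reduce each to base SI dimensions:
  (a) [m²·s⁻²·K⁻¹] · [kg] = kg·m²·s⁻²·K⁻¹
  (b) kg·m²·s⁻²·K⁻¹
  (c) J·kg⁻¹·K⁻¹ = N·m·kg⁻¹·K⁻¹ = m²·s⁻²·K⁻¹
  (d) [m²·s⁻²·K⁻¹] · [kg] = kg·m²·s⁻²·K⁻¹
All reduce to kg·m²·s⁻²·K⁻¹ except (c), which is m²·s⁻²·K⁻¹.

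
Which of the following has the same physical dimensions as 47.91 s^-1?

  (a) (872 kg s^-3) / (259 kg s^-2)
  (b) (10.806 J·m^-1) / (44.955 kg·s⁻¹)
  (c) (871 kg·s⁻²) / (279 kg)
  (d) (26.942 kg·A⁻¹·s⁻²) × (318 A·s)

(a)

Reference: s⁻¹.
Each option:
  (a) [kg·s⁻³] / [kg·s⁻²] = s⁻¹  ← same
  (b) [kg·m·s⁻²] / [kg·s⁻¹] = m·s⁻¹
  (c) [kg·s⁻²] / [kg] = s⁻²
  (d) [kg·s⁻²·A⁻¹] · [s·A] = kg·s⁻¹
Only (a) matches s⁻¹.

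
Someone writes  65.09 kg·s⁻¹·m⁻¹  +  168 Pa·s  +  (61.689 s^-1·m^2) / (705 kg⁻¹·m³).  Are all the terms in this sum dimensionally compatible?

Yes

Work out the base dimensions of each:
  65.09 kg·s⁻¹·m⁻¹:  kg·m⁻¹·s⁻¹
  168 Pa·s:  Pa·s = N·m⁻²·s = kg·m⁻¹·s⁻¹
  (61.689 s^-1·m^2) / (705 kg⁻¹·m³):  [m²·s⁻¹] / [kg⁻¹·m³] = kg·m⁻¹·s⁻¹
Every term reduces to kg·m⁻¹·s⁻¹.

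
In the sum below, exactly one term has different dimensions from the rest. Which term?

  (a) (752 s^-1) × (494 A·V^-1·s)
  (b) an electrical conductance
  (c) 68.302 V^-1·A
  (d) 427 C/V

(d)

Reduce each to base SI dimensions:
  (a) [s⁻¹] · [kg⁻¹·m⁻²·s⁴·A²] = kg⁻¹·m⁻²·s³·A²
  (b) [electrical conductance] = kg⁻¹·m⁻²·s³·A²
  (c) A·V⁻¹ = A·(J·C⁻¹)⁻¹ = kg⁻¹·m⁻²·s³·A²
  (d) C·V⁻¹ = s·A·(J·C⁻¹)⁻¹ = kg⁻¹·m⁻²·s⁴·A²
All reduce to kg⁻¹·m⁻²·s³·A² except (d), which is kg⁻¹·m⁻²·s⁴·A².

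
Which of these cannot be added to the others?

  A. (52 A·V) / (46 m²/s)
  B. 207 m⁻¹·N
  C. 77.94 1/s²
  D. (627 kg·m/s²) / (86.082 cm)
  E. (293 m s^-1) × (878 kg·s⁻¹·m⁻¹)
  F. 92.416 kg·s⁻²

Expand each in SI base units:
  A. [kg·m²·s⁻³] / [m²·s⁻¹] = kg·s⁻²
  B. N·m⁻¹ = kg·m·s⁻²·m⁻¹ = kg·s⁻²
  C. s⁻²
  D. [kg·m·s⁻²] / [m] = kg·s⁻²
  E. [m·s⁻¹] · [kg·m⁻¹·s⁻¹] = kg·s⁻²
  F. kg·s⁻²
All reduce to kg·s⁻² except C., which is s⁻².

C.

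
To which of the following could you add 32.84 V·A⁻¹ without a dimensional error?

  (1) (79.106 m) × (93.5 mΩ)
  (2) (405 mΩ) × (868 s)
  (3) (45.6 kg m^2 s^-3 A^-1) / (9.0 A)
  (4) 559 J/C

(3)

Reference: V·A⁻¹ = J·C⁻¹·A⁻¹ = kg·m²·s⁻³·A⁻².
Each option:
  (1) [m] · [kg·m²·s⁻³·A⁻²] = kg·m³·s⁻³·A⁻²
  (2) [kg·m²·s⁻³·A⁻²] · [s] = kg·m²·s⁻²·A⁻²
  (3) [kg·m²·s⁻³·A⁻¹] / [A] = kg·m²·s⁻³·A⁻²  ← same
  (4) J·C⁻¹ = N·m·(s·A)⁻¹ = kg·m²·s⁻³·A⁻¹
Only (3) matches kg·m²·s⁻³·A⁻².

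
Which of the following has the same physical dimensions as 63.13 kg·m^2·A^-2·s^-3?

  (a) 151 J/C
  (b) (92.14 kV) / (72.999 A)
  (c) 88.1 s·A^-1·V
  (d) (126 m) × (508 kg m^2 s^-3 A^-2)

(b)

Reference: kg·m²·s⁻³·A⁻².
Each option:
  (a) J·C⁻¹ = N·m·(s·A)⁻¹ = kg·m²·s⁻³·A⁻¹
  (b) [kg·m²·s⁻³·A⁻¹] / [A] = kg·m²·s⁻³·A⁻²  ← same
  (c) V·s·A⁻¹ = J·C⁻¹·s·A⁻¹ = kg·m²·s⁻²·A⁻²
  (d) [m] · [kg·m²·s⁻³·A⁻²] = kg·m³·s⁻³·A⁻²
Only (b) matches kg·m²·s⁻³·A⁻².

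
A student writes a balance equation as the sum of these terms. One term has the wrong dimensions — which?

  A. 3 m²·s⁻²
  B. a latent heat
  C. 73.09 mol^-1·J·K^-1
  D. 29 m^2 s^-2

Expand each in SI base units:
  A. m²·s⁻²
  B. [latent heat] = m²·s⁻²
  C. J·mol⁻¹·K⁻¹ = N·m·mol⁻¹·K⁻¹ = kg·m²·s⁻²·K⁻¹·mol⁻¹
  D. m²·s⁻²
All reduce to m²·s⁻² except C., which is kg·m²·s⁻²·K⁻¹·mol⁻¹.

C.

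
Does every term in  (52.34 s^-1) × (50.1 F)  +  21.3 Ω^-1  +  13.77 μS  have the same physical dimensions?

Yes

Work out the base dimensions of each:
  (52.34 s^-1) × (50.1 F):  [s⁻¹] · [kg⁻¹·m⁻²·s⁴·A²] = kg⁻¹·m⁻²·s³·A²
  21.3 Ω^-1:  Ω⁻¹ = (V·A⁻¹)⁻¹ = kg⁻¹·m⁻²·s³·A²
  13.77 μS:  S = Ω⁻¹ = kg⁻¹·m⁻²·s³·A²
Every term reduces to kg⁻¹·m⁻²·s³·A².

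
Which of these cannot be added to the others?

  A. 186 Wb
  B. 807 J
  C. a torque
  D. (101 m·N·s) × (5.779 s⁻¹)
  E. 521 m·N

A.

Expand each in SI base units:
  A. Wb = V·s = kg·m²·s⁻²·A⁻¹
  B. J = N·m = kg·m²·s⁻²
  C. [torque] = kg·m²·s⁻²
  D. [kg·m²·s⁻¹] · [s⁻¹] = kg·m²·s⁻²
  E. N·m = kg·m·s⁻²·m = kg·m²·s⁻²
All reduce to kg·m²·s⁻² except A., which is kg·m²·s⁻²·A⁻¹.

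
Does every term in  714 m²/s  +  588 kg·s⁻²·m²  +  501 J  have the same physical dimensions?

No

In SI base units:
  714 m²/s:  m²·s⁻¹
  588 kg·s⁻²·m²:  kg·m²·s⁻²
  501 J:  J = N·m = kg·m²·s⁻²
The terms do not share a single dimension (kg·m²·s⁻² vs m²·s⁻¹).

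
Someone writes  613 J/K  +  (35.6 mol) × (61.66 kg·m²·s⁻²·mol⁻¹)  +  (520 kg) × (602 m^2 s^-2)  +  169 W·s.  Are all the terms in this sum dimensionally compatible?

In SI base units:
  613 J/K:  J·K⁻¹ = N·m·K⁻¹ = kg·m²·s⁻²·K⁻¹
  (35.6 mol) × (61.66 kg·m²·s⁻²·mol⁻¹):  [mol] · [kg·m²·s⁻²·mol⁻¹] = kg·m²·s⁻²
  (520 kg) × (602 m^2 s^-2):  [kg] · [m²·s⁻²] = kg·m²·s⁻²
  169 W·s:  W·s = J·s⁻¹·s = kg·m²·s⁻²
The terms do not share a single dimension (kg·m²·s⁻² vs kg·m²·s⁻²·K⁻¹).

No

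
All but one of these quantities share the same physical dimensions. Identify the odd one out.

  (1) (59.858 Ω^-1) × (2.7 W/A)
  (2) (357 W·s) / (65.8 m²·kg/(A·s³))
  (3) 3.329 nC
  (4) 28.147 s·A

(1)

In SI base units:
  (1) [kg⁻¹·m⁻²·s³·A²] · [kg·m²·s⁻³·A⁻¹] = A
  (2) [kg·m²·s⁻²] / [kg·m²·s⁻³·A⁻¹] = s·A
  (3) C = s·A
  (4) A·s = s·A
All reduce to s·A except (1), which is A.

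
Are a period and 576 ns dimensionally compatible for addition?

Yes

In SI base units:
  a period:  [period] = s
  576 ns:  s
Both are s, so they have the same dimensions and can be added.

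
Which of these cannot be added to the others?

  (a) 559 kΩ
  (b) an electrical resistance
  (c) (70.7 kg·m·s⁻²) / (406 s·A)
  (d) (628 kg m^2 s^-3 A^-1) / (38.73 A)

(c)

Dimensions:
  (a) Ω = V·A⁻¹ = kg·m²·s⁻³·A⁻²
  (b) [electrical resistance] = kg·m²·s⁻³·A⁻²
  (c) [kg·m·s⁻²] / [s·A] = kg·m·s⁻³·A⁻¹
  (d) [kg·m²·s⁻³·A⁻¹] / [A] = kg·m²·s⁻³·A⁻²
All reduce to kg·m²·s⁻³·A⁻² except (c), which is kg·m·s⁻³·A⁻¹.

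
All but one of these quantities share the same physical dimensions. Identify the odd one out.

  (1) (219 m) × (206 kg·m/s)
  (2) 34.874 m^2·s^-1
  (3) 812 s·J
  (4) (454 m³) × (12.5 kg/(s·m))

(2)

Reduce each to base SI dimensions:
  (1) [m] · [kg·m·s⁻¹] = kg·m²·s⁻¹
  (2) m²·s⁻¹
  (3) J·s = N·m·s = kg·m²·s⁻¹
  (4) [m³] · [kg·m⁻¹·s⁻¹] = kg·m²·s⁻¹
All reduce to kg·m²·s⁻¹ except (2), which is m²·s⁻¹.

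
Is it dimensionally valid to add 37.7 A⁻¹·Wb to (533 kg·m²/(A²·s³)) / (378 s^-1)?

Yes

Expand each in SI base units:
  37.7 A⁻¹·Wb:  Wb·A⁻¹ = V·s·A⁻¹ = kg·m²·s⁻²·A⁻²
  (533 kg·m²/(A²·s³)) / (378 s^-1):  [kg·m²·s⁻³·A⁻²] / [s⁻¹] = kg·m²·s⁻²·A⁻²
Both are kg·m²·s⁻²·A⁻², so they have the same dimensions and can be added.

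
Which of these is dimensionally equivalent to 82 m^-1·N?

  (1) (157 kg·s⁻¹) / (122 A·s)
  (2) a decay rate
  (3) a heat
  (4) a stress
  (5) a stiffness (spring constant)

Reference: N·m⁻¹ = kg·m·s⁻²·m⁻¹ = kg·s⁻².
Each option:
  (1) [kg·s⁻¹] / [s·A] = kg·s⁻²·A⁻¹
  (2) [decay rate] = s⁻¹
  (3) [heat] = kg·m²·s⁻²
  (4) [stress] = kg·m⁻¹·s⁻²
  (5) [stiffness (spring constant)] = kg·s⁻²  ← same
Only (5) matches kg·s⁻².

(5)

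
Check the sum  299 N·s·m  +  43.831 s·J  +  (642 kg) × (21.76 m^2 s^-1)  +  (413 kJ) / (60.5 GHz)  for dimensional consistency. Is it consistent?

Expand each in SI base units:
  299 N·s·m:  N·m·s = kg·m·s⁻²·m·s = kg·m²·s⁻¹
  43.831 s·J:  J·s = N·m·s = kg·m²·s⁻¹
  (642 kg) × (21.76 m^2 s^-1):  [kg] · [m²·s⁻¹] = kg·m²·s⁻¹
  (413 kJ) / (60.5 GHz):  [kg·m²·s⁻²] / [s⁻¹] = kg·m²·s⁻¹
Every term reduces to kg·m²·s⁻¹.

Yes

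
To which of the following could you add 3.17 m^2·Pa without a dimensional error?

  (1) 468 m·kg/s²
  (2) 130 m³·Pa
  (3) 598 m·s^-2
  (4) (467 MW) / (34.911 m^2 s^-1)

Reference: Pa·m² = N·m⁻²·m² = kg·m·s⁻².
Each option:
  (1) kg·m·s⁻²  ← same
  (2) Pa·m³ = N·m⁻²·m³ = kg·m²·s⁻²
  (3) m·s⁻²
  (4) [kg·m²·s⁻³] / [m²·s⁻¹] = kg·s⁻²
Only (1) matches kg·m·s⁻².

(1)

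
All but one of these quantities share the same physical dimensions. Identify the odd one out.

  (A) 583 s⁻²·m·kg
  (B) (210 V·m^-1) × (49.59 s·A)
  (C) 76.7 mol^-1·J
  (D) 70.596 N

(C)

Dimensions:
  (A) kg·m·s⁻²
  (B) [kg·m·s⁻³·A⁻¹] · [s·A] = kg·m·s⁻²
  (C) J·mol⁻¹ = N·m·mol⁻¹ = kg·m²·s⁻²·mol⁻¹
  (D) N = kg·m·s⁻²
All reduce to kg·m·s⁻² except (C), which is kg·m²·s⁻²·mol⁻¹.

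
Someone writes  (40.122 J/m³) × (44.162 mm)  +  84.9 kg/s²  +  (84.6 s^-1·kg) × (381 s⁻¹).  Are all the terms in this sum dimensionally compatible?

In SI base units:
  (40.122 J/m³) × (44.162 mm):  [kg·m⁻¹·s⁻²] · [m] = kg·s⁻²
  84.9 kg/s²:  kg·s⁻²
  (84.6 s^-1·kg) × (381 s⁻¹):  [kg·s⁻¹] · [s⁻¹] = kg·s⁻²
Every term reduces to kg·s⁻².

Yes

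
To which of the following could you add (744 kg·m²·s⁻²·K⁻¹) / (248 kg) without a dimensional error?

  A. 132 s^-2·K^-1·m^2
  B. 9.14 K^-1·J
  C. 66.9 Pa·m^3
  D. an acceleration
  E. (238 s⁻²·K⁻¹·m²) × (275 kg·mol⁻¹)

A.

Reference: [kg·m²·s⁻²·K⁻¹] / [kg] = m²·s⁻²·K⁻¹.
Each option:
  A. m²·s⁻²·K⁻¹  ← same
  B. J·K⁻¹ = N·m·K⁻¹ = kg·m²·s⁻²·K⁻¹
  C. Pa·m³ = N·m⁻²·m³ = kg·m²·s⁻²
  D. [acceleration] = m·s⁻²
  E. [m²·s⁻²·K⁻¹] · [kg·mol⁻¹] = kg·m²·s⁻²·K⁻¹·mol⁻¹
Only A. matches m²·s⁻²·K⁻¹.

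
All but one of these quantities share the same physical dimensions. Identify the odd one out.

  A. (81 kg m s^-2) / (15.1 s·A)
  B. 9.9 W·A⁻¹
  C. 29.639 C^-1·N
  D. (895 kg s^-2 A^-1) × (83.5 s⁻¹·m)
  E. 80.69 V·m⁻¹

B.

In SI base units:
  A. [kg·m·s⁻²] / [s·A] = kg·m·s⁻³·A⁻¹
  B. W·A⁻¹ = J·s⁻¹·A⁻¹ = kg·m²·s⁻³·A⁻¹
  C. N·C⁻¹ = kg·m·s⁻²·(s·A)⁻¹ = kg·m·s⁻³·A⁻¹
  D. [kg·s⁻²·A⁻¹] · [m·s⁻¹] = kg·m·s⁻³·A⁻¹
  E. V·m⁻¹ = J·C⁻¹·m⁻¹ = kg·m·s⁻³·A⁻¹
All reduce to kg·m·s⁻³·A⁻¹ except B., which is kg·m²·s⁻³·A⁻¹.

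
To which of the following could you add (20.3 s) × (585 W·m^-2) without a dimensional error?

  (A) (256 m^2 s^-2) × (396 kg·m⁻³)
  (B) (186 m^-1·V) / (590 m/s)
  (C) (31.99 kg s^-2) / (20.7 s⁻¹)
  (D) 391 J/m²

(D)

Reference: [s] · [kg·s⁻³] = kg·s⁻².
Each option:
  (A) [m²·s⁻²] · [kg·m⁻³] = kg·m⁻¹·s⁻²
  (B) [kg·m·s⁻³·A⁻¹] / [m·s⁻¹] = kg·s⁻²·A⁻¹
  (C) [kg·s⁻²] / [s⁻¹] = kg·s⁻¹
  (D) J·m⁻² = N·m·m⁻² = kg·s⁻²  ← same
Only (D) matches kg·s⁻².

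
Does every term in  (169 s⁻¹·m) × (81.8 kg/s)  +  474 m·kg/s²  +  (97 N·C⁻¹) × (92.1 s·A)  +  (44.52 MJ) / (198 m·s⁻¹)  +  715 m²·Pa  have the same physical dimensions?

Dimensions:
  (169 s⁻¹·m) × (81.8 kg/s):  [m·s⁻¹] · [kg·s⁻¹] = kg·m·s⁻²
  474 m·kg/s²:  kg·m·s⁻²
  (97 N·C⁻¹) × (92.1 s·A):  [kg·m·s⁻³·A⁻¹] · [s·A] = kg·m·s⁻²
  (44.52 MJ) / (198 m·s⁻¹):  [kg·m²·s⁻²] / [m·s⁻¹] = kg·m·s⁻¹
  715 m²·Pa:  Pa·m² = N·m⁻²·m² = kg·m·s⁻²
The terms do not share a single dimension (kg·m·s⁻² vs kg·m·s⁻¹).

No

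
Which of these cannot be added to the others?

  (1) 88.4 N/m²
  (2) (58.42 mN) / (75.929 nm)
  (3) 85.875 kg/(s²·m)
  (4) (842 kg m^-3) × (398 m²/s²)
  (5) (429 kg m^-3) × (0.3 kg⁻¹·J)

(2)

Dimensions:
  (1) N·m⁻² = kg·m·s⁻²·m⁻² = kg·m⁻¹·s⁻²
  (2) [kg·m·s⁻²] / [m] = kg·s⁻²
  (3) kg·m⁻¹·s⁻²
  (4) [kg·m⁻³] · [m²·s⁻²] = kg·m⁻¹·s⁻²
  (5) [kg·m⁻³] · [m²·s⁻²] = kg·m⁻¹·s⁻²
All reduce to kg·m⁻¹·s⁻² except (2), which is kg·s⁻².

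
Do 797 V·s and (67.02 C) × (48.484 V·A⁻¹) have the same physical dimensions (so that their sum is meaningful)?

Yes

Dimensions:
  797 V·s:  V·s = J·C⁻¹·s = kg·m²·s⁻²·A⁻¹
  (67.02 C) × (48.484 V·A⁻¹):  [s·A] · [kg·m²·s⁻³·A⁻²] = kg·m²·s⁻²·A⁻¹
Both are kg·m²·s⁻²·A⁻¹, so they have the same dimensions and can be added.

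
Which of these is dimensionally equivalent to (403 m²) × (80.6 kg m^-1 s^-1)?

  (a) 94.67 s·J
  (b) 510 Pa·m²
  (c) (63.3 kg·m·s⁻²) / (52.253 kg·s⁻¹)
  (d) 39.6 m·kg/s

Reference: [m²] · [kg·m⁻¹·s⁻¹] = kg·m·s⁻¹.
Each option:
  (a) J·s = N·m·s = kg·m²·s⁻¹
  (b) Pa·m² = N·m⁻²·m² = kg·m·s⁻²
  (c) [kg·m·s⁻²] / [kg·s⁻¹] = m·s⁻¹
  (d) kg·m·s⁻¹  ← same
Only (d) matches kg·m·s⁻¹.

(d)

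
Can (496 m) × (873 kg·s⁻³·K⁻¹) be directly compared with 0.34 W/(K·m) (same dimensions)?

Yes

Work out the base dimensions of each:
  (496 m) × (873 kg·s⁻³·K⁻¹):  [m] · [kg·s⁻³·K⁻¹] = kg·m·s⁻³·K⁻¹
  0.34 W/(K·m):  W·m⁻¹·K⁻¹ = J·s⁻¹·m⁻¹·K⁻¹ = kg·m·s⁻³·K⁻¹
Both are kg·m·s⁻³·K⁻¹, so they have the same dimensions and can be added.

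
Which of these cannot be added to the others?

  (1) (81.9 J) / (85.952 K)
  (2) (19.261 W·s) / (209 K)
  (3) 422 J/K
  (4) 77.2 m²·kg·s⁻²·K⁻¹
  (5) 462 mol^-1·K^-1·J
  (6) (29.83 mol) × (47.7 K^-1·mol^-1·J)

Expand each in SI base units:
  (1) [kg·m²·s⁻²] / [K] = kg·m²·s⁻²·K⁻¹
  (2) [kg·m²·s⁻²] / [K] = kg·m²·s⁻²·K⁻¹
  (3) J·K⁻¹ = N·m·K⁻¹ = kg·m²·s⁻²·K⁻¹
  (4) kg·m²·s⁻²·K⁻¹
  (5) J·mol⁻¹·K⁻¹ = N·m·mol⁻¹·K⁻¹ = kg·m²·s⁻²·K⁻¹·mol⁻¹
  (6) [mol] · [kg·m²·s⁻²·K⁻¹·mol⁻¹] = kg·m²·s⁻²·K⁻¹
All reduce to kg·m²·s⁻²·K⁻¹ except (5), which is kg·m²·s⁻²·K⁻¹·mol⁻¹.

(5)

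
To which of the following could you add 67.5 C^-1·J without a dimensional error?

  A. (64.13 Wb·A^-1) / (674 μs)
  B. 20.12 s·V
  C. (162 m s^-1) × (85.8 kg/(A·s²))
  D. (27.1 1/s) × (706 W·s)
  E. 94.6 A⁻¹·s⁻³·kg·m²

E.

Reference: J·C⁻¹ = N·m·(s·A)⁻¹ = kg·m²·s⁻³·A⁻¹.
Each option:
  A. [kg·m²·s⁻²·A⁻²] / [s] = kg·m²·s⁻³·A⁻²
  B. V·s = J·C⁻¹·s = kg·m²·s⁻²·A⁻¹
  C. [m·s⁻¹] · [kg·s⁻²·A⁻¹] = kg·m·s⁻³·A⁻¹
  D. [s⁻¹] · [kg·m²·s⁻²] = kg·m²·s⁻³
  E. kg·m²·s⁻³·A⁻¹  ← same
Only E. matches kg·m²·s⁻³·A⁻¹.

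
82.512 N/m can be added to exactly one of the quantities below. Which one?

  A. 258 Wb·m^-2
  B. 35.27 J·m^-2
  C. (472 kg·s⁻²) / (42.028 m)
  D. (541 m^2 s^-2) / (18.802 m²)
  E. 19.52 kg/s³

B.

Reference: N·m⁻¹ = kg·m·s⁻²·m⁻¹ = kg·s⁻².
Each option:
  A. Wb·m⁻² = V·s·m⁻² = kg·s⁻²·A⁻¹
  B. J·m⁻² = N·m·m⁻² = kg·s⁻²  ← same
  C. [kg·s⁻²] / [m] = kg·m⁻¹·s⁻²
  D. [m²·s⁻²] / [m²] = s⁻²
  E. kg·s⁻³
Only B. matches kg·s⁻².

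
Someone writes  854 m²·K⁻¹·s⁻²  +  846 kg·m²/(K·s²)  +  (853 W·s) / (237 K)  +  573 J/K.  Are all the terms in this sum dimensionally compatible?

No

In SI base units:
  854 m²·K⁻¹·s⁻²:  m²·s⁻²·K⁻¹
  846 kg·m²/(K·s²):  kg·m²·s⁻²·K⁻¹
  (853 W·s) / (237 K):  [kg·m²·s⁻²] / [K] = kg·m²·s⁻²·K⁻¹
  573 J/K:  J·K⁻¹ = N·m·K⁻¹ = kg·m²·s⁻²·K⁻¹
The terms do not share a single dimension (kg·m²·s⁻²·K⁻¹ vs m²·s⁻²·K⁻¹).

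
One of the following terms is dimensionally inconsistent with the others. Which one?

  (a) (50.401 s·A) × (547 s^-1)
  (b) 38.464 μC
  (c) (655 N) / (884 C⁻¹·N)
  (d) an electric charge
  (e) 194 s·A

Reduce each to base SI dimensions:
  (a) [s·A] · [s⁻¹] = A
  (b) C = s·A
  (c) [kg·m·s⁻²] / [kg·m·s⁻³·A⁻¹] = s·A
  (d) [electric charge] = s·A
  (e) A·s = s·A
All reduce to s·A except (a), which is A.

(a)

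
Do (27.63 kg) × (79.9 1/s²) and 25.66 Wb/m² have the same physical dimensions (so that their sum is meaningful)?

No

Work out the base dimensions of each:
  (27.63 kg) × (79.9 1/s²):  [kg] · [s⁻²] = kg·s⁻²
  25.66 Wb/m²:  Wb·m⁻² = V·s·m⁻² = kg·s⁻²·A⁻¹
kg·s⁻² ≠ kg·s⁻²·A⁻¹, so they cannot be added.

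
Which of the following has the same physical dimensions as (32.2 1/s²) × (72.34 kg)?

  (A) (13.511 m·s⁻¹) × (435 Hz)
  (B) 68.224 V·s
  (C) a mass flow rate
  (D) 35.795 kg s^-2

Reference: [s⁻²] · [kg] = kg·s⁻².
Each option:
  (A) [m·s⁻¹] · [s⁻¹] = m·s⁻²
  (B) V·s = J·C⁻¹·s = kg·m²·s⁻²·A⁻¹
  (C) [mass flow rate] = kg·s⁻¹
  (D) kg·s⁻²  ← same
Only (D) matches kg·s⁻².

(D)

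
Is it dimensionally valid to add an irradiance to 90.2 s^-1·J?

Reduce each to base SI dimensions:
  an irradiance:  [irradiance] = kg·s⁻³
  90.2 s^-1·J:  J·s⁻¹ = N·m·s⁻¹ = kg·m²·s⁻³
kg·s⁻³ ≠ kg·m²·s⁻³, so they cannot be added.

No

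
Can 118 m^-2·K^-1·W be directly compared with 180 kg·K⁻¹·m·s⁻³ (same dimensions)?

Expand each in SI base units:
  118 m^-2·K^-1·W:  W·m⁻²·K⁻¹ = J·s⁻¹·m⁻²·K⁻¹ = kg·s⁻³·K⁻¹
  180 kg·K⁻¹·m·s⁻³:  kg·m·s⁻³·K⁻¹
kg·s⁻³·K⁻¹ ≠ kg·m·s⁻³·K⁻¹, so they cannot be added.

No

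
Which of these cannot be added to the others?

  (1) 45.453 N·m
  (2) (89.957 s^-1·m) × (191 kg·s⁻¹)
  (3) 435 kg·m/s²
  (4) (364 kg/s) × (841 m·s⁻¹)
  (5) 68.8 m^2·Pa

Reduce each to base SI dimensions:
  (1) N·m = kg·m·s⁻²·m = kg·m²·s⁻²
  (2) [m·s⁻¹] · [kg·s⁻¹] = kg·m·s⁻²
  (3) kg·m·s⁻²
  (4) [kg·s⁻¹] · [m·s⁻¹] = kg·m·s⁻²
  (5) Pa·m² = N·m⁻²·m² = kg·m·s⁻²
All reduce to kg·m·s⁻² except (1), which is kg·m²·s⁻².

(1)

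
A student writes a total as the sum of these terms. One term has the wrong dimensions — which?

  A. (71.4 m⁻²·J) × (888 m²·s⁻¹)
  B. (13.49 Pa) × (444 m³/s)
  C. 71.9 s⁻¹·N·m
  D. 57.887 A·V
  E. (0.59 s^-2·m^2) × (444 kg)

Reduce each to base SI dimensions:
  A. [kg·s⁻²] · [m²·s⁻¹] = kg·m²·s⁻³
  B. [kg·m⁻¹·s⁻²] · [m³·s⁻¹] = kg·m²·s⁻³
  C. N·m·s⁻¹ = kg·m·s⁻²·m·s⁻¹ = kg·m²·s⁻³
  D. V·A = J·C⁻¹·A = kg·m²·s⁻³
  E. [m²·s⁻²] · [kg] = kg·m²·s⁻²
All reduce to kg·m²·s⁻³ except E., which is kg·m²·s⁻².

E.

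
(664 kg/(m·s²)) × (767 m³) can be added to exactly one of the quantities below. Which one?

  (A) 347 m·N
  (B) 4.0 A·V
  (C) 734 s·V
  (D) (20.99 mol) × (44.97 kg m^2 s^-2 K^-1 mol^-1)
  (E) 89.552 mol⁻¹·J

Reference: [kg·m⁻¹·s⁻²] · [m³] = kg·m²·s⁻².
Each option:
  (A) N·m = kg·m·s⁻²·m = kg·m²·s⁻²  ← same
  (B) V·A = J·C⁻¹·A = kg·m²·s⁻³
  (C) V·s = J·C⁻¹·s = kg·m²·s⁻²·A⁻¹
  (D) [mol] · [kg·m²·s⁻²·K⁻¹·mol⁻¹] = kg·m²·s⁻²·K⁻¹
  (E) J·mol⁻¹ = N·m·mol⁻¹ = kg·m²·s⁻²·mol⁻¹
Only (A) matches kg·m²·s⁻².

(A)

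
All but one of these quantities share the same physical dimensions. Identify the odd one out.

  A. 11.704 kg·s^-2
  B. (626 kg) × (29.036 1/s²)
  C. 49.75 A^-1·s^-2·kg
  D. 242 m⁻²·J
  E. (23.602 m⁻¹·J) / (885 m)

C.

In SI base units:
  A. kg·s⁻²
  B. [kg] · [s⁻²] = kg·s⁻²
  C. kg·s⁻²·A⁻¹
  D. J·m⁻² = N·m·m⁻² = kg·s⁻²
  E. [kg·m·s⁻²] / [m] = kg·s⁻²
All reduce to kg·s⁻² except C., which is kg·s⁻²·A⁻¹.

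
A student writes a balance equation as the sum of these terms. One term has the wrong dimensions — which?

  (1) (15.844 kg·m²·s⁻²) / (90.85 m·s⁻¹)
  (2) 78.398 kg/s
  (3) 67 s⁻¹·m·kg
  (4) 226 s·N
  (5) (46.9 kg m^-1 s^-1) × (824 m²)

Reduce each to base SI dimensions:
  (1) [kg·m²·s⁻²] / [m·s⁻¹] = kg·m·s⁻¹
  (2) kg·s⁻¹
  (3) kg·m·s⁻¹
  (4) N·s = kg·m·s⁻²·s = kg·m·s⁻¹
  (5) [kg·m⁻¹·s⁻¹] · [m²] = kg·m·s⁻¹
All reduce to kg·m·s⁻¹ except (2), which is kg·s⁻¹.

(2)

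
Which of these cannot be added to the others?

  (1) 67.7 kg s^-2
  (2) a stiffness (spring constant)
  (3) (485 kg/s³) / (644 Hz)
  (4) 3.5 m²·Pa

In SI base units:
  (1) kg·s⁻²
  (2) [stiffness (spring constant)] = kg·s⁻²
  (3) [kg·s⁻³] / [s⁻¹] = kg·s⁻²
  (4) Pa·m² = N·m⁻²·m² = kg·m·s⁻²
All reduce to kg·s⁻² except (4), which is kg·m·s⁻².

(4)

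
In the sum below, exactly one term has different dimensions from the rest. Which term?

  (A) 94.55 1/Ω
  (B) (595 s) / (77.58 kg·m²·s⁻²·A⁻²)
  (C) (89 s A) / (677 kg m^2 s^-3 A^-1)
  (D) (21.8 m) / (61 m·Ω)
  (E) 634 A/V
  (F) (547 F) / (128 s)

Work out the base dimensions of each:
  (A) Ω⁻¹ = (V·A⁻¹)⁻¹ = kg⁻¹·m⁻²·s³·A²
  (B) [s] / [kg·m²·s⁻²·A⁻²] = kg⁻¹·m⁻²·s³·A²
  (C) [s·A] / [kg·m²·s⁻³·A⁻¹] = kg⁻¹·m⁻²·s⁴·A²
  (D) [m] / [kg·m³·s⁻³·A⁻²] = kg⁻¹·m⁻²·s³·A²
  (E) A·V⁻¹ = A·(J·C⁻¹)⁻¹ = kg⁻¹·m⁻²·s³·A²
  (F) [kg⁻¹·m⁻²·s⁴·A²] / [s] = kg⁻¹·m⁻²·s³·A²
All reduce to kg⁻¹·m⁻²·s³·A² except (C), which is kg⁻¹·m⁻²·s⁴·A².

(C)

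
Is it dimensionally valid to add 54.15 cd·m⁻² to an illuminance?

Dimensions:
  54.15 cd·m⁻²:  cd·m⁻² = m⁻²·cd
  an illuminance:  [illuminance] = m⁻²·cd
Both are m⁻²·cd, so they have the same dimensions and can be added.

Yes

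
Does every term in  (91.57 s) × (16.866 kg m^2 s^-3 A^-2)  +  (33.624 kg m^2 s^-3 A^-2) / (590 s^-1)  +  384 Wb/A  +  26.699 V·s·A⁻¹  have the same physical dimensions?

Work out the base dimensions of each:
  (91.57 s) × (16.866 kg m^2 s^-3 A^-2):  [s] · [kg·m²·s⁻³·A⁻²] = kg·m²·s⁻²·A⁻²
  (33.624 kg m^2 s^-3 A^-2) / (590 s^-1):  [kg·m²·s⁻³·A⁻²] / [s⁻¹] = kg·m²·s⁻²·A⁻²
  384 Wb/A:  Wb·A⁻¹ = V·s·A⁻¹ = kg·m²·s⁻²·A⁻²
  26.699 V·s·A⁻¹:  V·s·A⁻¹ = J·C⁻¹·s·A⁻¹ = kg·m²·s⁻²·A⁻²
Every term reduces to kg·m²·s⁻²·A⁻².

Yes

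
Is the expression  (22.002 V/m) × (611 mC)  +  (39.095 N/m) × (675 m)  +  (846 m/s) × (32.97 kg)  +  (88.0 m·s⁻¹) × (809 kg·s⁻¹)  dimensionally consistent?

No

Reduce each to base SI dimensions:
  (22.002 V/m) × (611 mC):  [kg·m·s⁻³·A⁻¹] · [s·A] = kg·m·s⁻²
  (39.095 N/m) × (675 m):  [kg·s⁻²] · [m] = kg·m·s⁻²
  (846 m/s) × (32.97 kg):  [m·s⁻¹] · [kg] = kg·m·s⁻¹
  (88.0 m·s⁻¹) × (809 kg·s⁻¹):  [m·s⁻¹] · [kg·s⁻¹] = kg·m·s⁻²
The terms do not share a single dimension (kg·m·s⁻² vs kg·m·s⁻¹).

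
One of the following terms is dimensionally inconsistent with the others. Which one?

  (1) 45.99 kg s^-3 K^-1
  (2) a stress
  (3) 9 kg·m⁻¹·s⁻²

In SI base units:
  (1) kg·s⁻³·K⁻¹
  (2) [stress] = kg·m⁻¹·s⁻²
  (3) kg·m⁻¹·s⁻²
All reduce to kg·m⁻¹·s⁻² except (1), which is kg·s⁻³·K⁻¹.

(1)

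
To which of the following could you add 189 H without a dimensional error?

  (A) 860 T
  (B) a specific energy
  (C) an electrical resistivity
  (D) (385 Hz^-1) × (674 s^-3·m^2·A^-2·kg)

Reference: H = V·s·A⁻¹ = kg·m²·s⁻²·A⁻².
Each option:
  (A) T = Wb·m⁻² = kg·s⁻²·A⁻¹
  (B) [specific energy] = m²·s⁻²
  (C) [electrical resistivity] = kg·m³·s⁻³·A⁻²
  (D) [s] · [kg·m²·s⁻³·A⁻²] = kg·m²·s⁻²·A⁻²  ← same
Only (D) matches kg·m²·s⁻²·A⁻².

(D)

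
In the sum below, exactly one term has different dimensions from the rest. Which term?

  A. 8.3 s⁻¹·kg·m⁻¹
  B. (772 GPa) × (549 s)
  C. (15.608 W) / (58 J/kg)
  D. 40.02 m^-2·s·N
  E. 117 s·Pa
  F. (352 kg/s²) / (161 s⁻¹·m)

C.

Reduce each to base SI dimensions:
  A. kg·m⁻¹·s⁻¹
  B. [kg·m⁻¹·s⁻²] · [s] = kg·m⁻¹·s⁻¹
  C. [kg·m²·s⁻³] / [m²·s⁻²] = kg·s⁻¹
  D. N·s·m⁻² = kg·m·s⁻²·s·m⁻² = kg·m⁻¹·s⁻¹
  E. Pa·s = N·m⁻²·s = kg·m⁻¹·s⁻¹
  F. [kg·s⁻²] / [m·s⁻¹] = kg·m⁻¹·s⁻¹
All reduce to kg·m⁻¹·s⁻¹ except C., which is kg·s⁻¹.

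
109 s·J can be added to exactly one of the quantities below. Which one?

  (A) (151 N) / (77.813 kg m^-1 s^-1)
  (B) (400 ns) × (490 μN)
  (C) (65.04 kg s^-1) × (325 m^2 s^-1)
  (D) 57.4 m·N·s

(D)

Reference: J·s = N·m·s = kg·m²·s⁻¹.
Each option:
  (A) [kg·m·s⁻²] / [kg·m⁻¹·s⁻¹] = m²·s⁻¹
  (B) [s] · [kg·m·s⁻²] = kg·m·s⁻¹
  (C) [kg·s⁻¹] · [m²·s⁻¹] = kg·m²·s⁻²
  (D) N·m·s = kg·m·s⁻²·m·s = kg·m²·s⁻¹  ← same
Only (D) matches kg·m²·s⁻¹.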